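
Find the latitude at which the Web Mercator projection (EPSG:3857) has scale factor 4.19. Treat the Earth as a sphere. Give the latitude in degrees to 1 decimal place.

Mercator scale is k = sec φ = 1/cos φ.
1/cos φ = 4.19  ⇒  cos φ = 0.2387  ⇒  φ = arccos(0.2387) ≈ 76.2°.

76.2°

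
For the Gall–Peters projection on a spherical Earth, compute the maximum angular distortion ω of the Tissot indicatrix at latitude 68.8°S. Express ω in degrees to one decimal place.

71.7°

Gall–Peters is a cylindrical equal-area projection with standard parallels at ±45°. A cylindrical equal-area projection with standard parallel φ₀ has meridian scale h = cos φ / cos φ₀ and parallel scale k = cos φ₀ / cos φ (so areas are preserved, h·k = 1).
At 68.8°: h = 0.5114, k = 1.955; principal scales a = 1.955, b = 0.5114.
sin(ω/2) = (a − b)/(a + b) = 1.444/2.467 = 0.5854, so ω = 2 arcsin(0.5854) ≈ 71.7°.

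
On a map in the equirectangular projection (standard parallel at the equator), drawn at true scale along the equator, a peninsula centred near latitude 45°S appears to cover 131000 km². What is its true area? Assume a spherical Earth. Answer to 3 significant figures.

92600 km²

In the plate carrée (x = Rλ, y = Rφ), meridians are true-scale (h = 1) and parallels are stretched by k = sec φ.
Areal scale = h·k = 1 × sec φ; at 45°, h = 1.000, k = 1.414, so h·k = 1.414.
True area = apparent / (areal scale) = 131000 / 1.414 ≈ 92600 km².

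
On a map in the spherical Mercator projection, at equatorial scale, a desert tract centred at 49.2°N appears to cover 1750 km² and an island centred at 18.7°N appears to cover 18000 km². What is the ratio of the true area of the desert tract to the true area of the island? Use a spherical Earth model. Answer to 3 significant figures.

On Mercator the areal scale is sec²φ, so true area = apparent × cos²φ.
True area of desert tract: 1750 × cos²(49.2°) = 1750 × 0.4270 = 747.2 km².
True area of island: 18000 × cos²(18.7°) = 18000 × 0.8972 = 16150 km².
Ratio = 747.2 / 16150 ≈ 0.0463.

0.0463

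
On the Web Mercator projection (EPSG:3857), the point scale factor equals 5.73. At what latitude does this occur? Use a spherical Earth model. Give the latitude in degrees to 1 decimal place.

Mercator scale is k = sec φ = 1/cos φ.
1/cos φ = 5.73  ⇒  cos φ = 0.1745  ⇒  φ = arccos(0.1745) ≈ 79.9°.

79.9°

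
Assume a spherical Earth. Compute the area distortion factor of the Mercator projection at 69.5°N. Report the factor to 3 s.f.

8.15

For Mercator, h = k = sec φ (a conformal cylindrical projection has a single point scale, 1/cos φ).
Areal scale = k² = sec²φ = 1/cos²(69.5°) = 1/0.3502² = 8.154.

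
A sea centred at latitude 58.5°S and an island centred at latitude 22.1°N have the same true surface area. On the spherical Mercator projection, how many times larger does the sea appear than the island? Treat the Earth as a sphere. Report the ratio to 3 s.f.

Mercator areal scale is sec²φ.
At 58.5°: sec²(58.5°) = 1/0.5225² = 3.663.
At 22.1°: sec²(22.1°) = 1/0.9265² = 1.165.
Ratio = 3.663/1.165 = cos²(22.1°)/cos²(58.5°) ≈ 3.14.

3.14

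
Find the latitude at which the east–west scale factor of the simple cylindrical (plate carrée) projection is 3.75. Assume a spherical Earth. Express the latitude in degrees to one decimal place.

Plate carrée: h = 1, k = sec φ along parallels.
sec φ = 3.75  ⇒  cos φ = 0.2667  ⇒  φ ≈ 74.5°.

74.5°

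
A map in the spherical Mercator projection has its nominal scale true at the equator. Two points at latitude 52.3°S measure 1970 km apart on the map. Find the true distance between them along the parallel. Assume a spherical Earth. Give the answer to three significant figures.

For Mercator, h = k = sec φ (a conformal cylindrical projection has a single point scale, 1/cos φ).
Along the parallel at 52.3°, map distances are exaggerated by k = sec 52.3° = 1.635.
True distance = 1970 / 1.635 = 1970 × cos 52.3° ≈ 1200 km.

1200 km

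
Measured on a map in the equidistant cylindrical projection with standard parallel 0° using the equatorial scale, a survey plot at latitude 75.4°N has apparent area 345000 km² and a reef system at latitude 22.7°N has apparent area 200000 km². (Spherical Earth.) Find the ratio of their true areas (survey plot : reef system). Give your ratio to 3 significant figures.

0.471

Plate carrée has h = 1 and k = sec φ, giving areal scale sec φ; true area = (apparent area) · cos φ.
True area of survey plot: 345000 × cos(75.4°) = 345000 × 0.2521 = 86960 km².
True area of reef system: 200000 × cos(22.7°) = 200000 × 0.9225 = 184500 km².
Ratio = 86960 / 184500 ≈ 0.471.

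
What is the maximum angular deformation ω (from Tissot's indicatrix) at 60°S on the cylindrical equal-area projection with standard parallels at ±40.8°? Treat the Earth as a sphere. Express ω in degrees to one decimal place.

46.2°

Cylindrical equal-area (φ₀ = 40.8°): h = cos φ / cos 40.8° along meridians, k = cos 40.8° / cos φ along parallels; h·k = 1.
At 60°: h = 0.6605, k = 1.514; principal scales a = 1.514, b = 0.6605.
sin(ω/2) = (a − b)/(a + b) = 0.8535/2.174 = 0.3925, so ω = 2 arcsin(0.3925) ≈ 46.2°.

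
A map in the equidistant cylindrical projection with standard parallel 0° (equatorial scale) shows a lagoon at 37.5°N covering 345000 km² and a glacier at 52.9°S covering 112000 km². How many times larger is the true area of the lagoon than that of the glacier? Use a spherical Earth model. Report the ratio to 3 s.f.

On the plate carrée, areal scale = h·k = 1 × sec φ, so true area = apparent × cos φ.
True area of lagoon: 345000 × cos(37.5°) = 345000 × 0.7934 = 273700 km².
True area of glacier: 112000 × cos(52.9°) = 112000 × 0.6032 = 67560 km².
Ratio = 273700 / 67560 ≈ 4.05.

4.05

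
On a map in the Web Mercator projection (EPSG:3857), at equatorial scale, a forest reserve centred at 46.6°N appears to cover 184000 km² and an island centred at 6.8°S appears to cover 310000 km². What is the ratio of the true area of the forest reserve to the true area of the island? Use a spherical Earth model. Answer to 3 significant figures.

Mercator's areal exaggeration is sec²φ; hence true area = (apparent area) · cos²φ.
True area of forest reserve: 184000 × cos²(46.6°) = 184000 × 0.4721 = 86860 km².
True area of island: 310000 × cos²(6.8°) = 310000 × 0.9860 = 305700 km².
Ratio = 86860 / 305700 ≈ 0.284.

0.284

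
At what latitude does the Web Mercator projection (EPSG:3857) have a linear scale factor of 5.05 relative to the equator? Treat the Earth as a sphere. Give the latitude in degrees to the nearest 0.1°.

Mercator scale is k = sec φ = 1/cos φ.
1/cos φ = 5.05  ⇒  cos φ = 0.1980  ⇒  φ = arccos(0.1980) ≈ 78.6°.

78.6°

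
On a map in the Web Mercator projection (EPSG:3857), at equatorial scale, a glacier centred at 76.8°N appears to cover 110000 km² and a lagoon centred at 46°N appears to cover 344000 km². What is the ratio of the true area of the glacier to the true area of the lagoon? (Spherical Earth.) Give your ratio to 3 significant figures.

0.0346

Mercator's areal exaggeration is sec²φ; hence true area = (apparent area) · cos²φ.
True area of glacier: 110000 × cos²(76.8°) = 110000 × 0.05214 = 5736 km².
True area of lagoon: 344000 × cos²(46°) = 344000 × 0.4826 = 166000 km².
Ratio = 5736 / 166000 ≈ 0.0346.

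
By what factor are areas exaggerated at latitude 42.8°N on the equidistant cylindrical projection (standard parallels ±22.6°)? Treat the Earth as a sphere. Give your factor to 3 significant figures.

1.26

With standard parallel φ₀ = 22.6°, the equirectangular projection gives x = Rλ cos φ₀, y = Rφ, so h = 1 and k = cos 22.6° / cos φ.
Areal scale = h·k = 1 × cos φ₀ / cos φ; at 42.8°, h = 1.000, k = 1.258, so h·k = 1.258.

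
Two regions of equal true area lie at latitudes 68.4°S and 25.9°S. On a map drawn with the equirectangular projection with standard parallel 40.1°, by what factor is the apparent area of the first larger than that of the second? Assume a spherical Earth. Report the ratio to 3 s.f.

In the equirectangular projection with standard parallel φ₀ = 40.1° (x = Rλ cos φ₀, y = Rφ), meridians are true-scale (h = 1) and the parallel scale is k = cos φ₀ / cos φ.
Areal scale at 68.4°: h·k = 1.000 × 2.078 = 2.078.
Areal scale at 25.9°: h·k = 1.000 × 0.8503 = 0.8503.
Ratio = 2.078/0.8503 ≈ 2.44.

2.44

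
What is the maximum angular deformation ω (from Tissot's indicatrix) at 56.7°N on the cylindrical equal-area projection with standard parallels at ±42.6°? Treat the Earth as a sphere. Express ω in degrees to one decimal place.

Cylindrical equal-area (φ₀ = 42.6°): h = cos φ / cos 42.6° along meridians, k = cos 42.6° / cos φ along parallels; h·k = 1.
At 56.7°: h = 0.7459, k = 1.341; principal scales a = 1.341, b = 0.7459.
sin(ω/2) = (a − b)/(a + b) = 0.5949/2.087 = 0.2851, so ω = 2 arcsin(0.2851) ≈ 33.1°.

33.1°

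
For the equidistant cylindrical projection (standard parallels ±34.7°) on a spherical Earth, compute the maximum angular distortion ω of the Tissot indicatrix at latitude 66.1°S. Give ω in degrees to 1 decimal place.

With standard parallel φ₀ = 34.7°, the equirectangular projection gives x = Rλ cos φ₀, y = Rφ, so h = 1 and k = cos 34.7° / cos φ.
At 66.1°: h = 1.000, k = 2.029; principal scales a = 2.029, b = 1.000.
sin(ω/2) = (a − b)/(a + b) = 1.029/3.029 = 0.3398, so ω = 2 arcsin(0.3398) ≈ 39.7°.

39.7°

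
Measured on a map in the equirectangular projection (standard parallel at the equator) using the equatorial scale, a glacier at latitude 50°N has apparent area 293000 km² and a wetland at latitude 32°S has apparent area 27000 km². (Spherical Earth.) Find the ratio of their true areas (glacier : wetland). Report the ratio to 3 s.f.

Plate carrée has h = 1 and k = sec φ, giving areal scale sec φ; true area = (apparent area) · cos φ.
True area of glacier: 293000 × cos(50°) = 293000 × 0.6428 = 188300 km².
True area of wetland: 27000 × cos(32°) = 27000 × 0.8480 = 22900 km².
Ratio = 188300 / 22900 ≈ 8.23.

8.23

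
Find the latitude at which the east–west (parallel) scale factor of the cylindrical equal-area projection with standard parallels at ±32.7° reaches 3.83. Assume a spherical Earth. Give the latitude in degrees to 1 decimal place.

77.3°

For cylindrical equal-area with standard parallel φ₀, h = cos φ / cos φ₀ and k = cos φ₀ / cos φ, so h·k = 1.
k = cos φ₀ / cos φ = 3.83  ⇒  cos φ = cos 32.7° / 3.83 = 0.2197.
φ = arccos(0.2197) ≈ 77.3°.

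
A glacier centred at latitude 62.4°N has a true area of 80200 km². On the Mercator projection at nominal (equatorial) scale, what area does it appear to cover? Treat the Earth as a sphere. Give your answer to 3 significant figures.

The Mercator projection is conformal; its linear scale factor is the same in every direction and equals sec φ = 1/cos φ.
Areal scale = k² = sec²φ = 1/cos²(62.4°) = 1/0.4633² = 4.659.
Apparent area = 80200 × 4.659 ≈ 374000 km².

374000 km²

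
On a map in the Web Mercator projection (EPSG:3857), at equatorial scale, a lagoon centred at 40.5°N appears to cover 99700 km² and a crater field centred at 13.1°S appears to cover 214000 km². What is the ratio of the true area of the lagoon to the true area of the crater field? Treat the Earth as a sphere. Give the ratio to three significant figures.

0.284

Mercator's areal exaggeration is sec²φ; hence true area = (apparent area) · cos²φ.
True area of lagoon: 99700 × cos²(40.5°) = 99700 × 0.5782 = 57650 km².
True area of crater field: 214000 × cos²(13.1°) = 214000 × 0.9486 = 203000 km².
Ratio = 57650 / 203000 ≈ 0.284.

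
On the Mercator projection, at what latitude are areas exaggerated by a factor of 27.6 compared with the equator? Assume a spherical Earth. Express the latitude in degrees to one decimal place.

Mercator areal scale is sec²φ.
sec²φ = 27.6  ⇒  cos²φ = 0.03623  ⇒  cos φ = 0.1903.
φ = arccos(0.1903) ≈ 79.0°.

79.0°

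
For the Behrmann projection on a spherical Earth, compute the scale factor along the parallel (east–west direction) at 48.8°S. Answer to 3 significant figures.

The Behrmann projection is cylindrical equal-area with φ₀ = 30°. For cylindrical equal-area with standard parallel φ₀, h = cos φ / cos φ₀ and k = cos φ₀ / cos φ, so h·k = 1.
k = cos 30° / cos 48.8° = 0.8660/0.6587 = 1.315.

1.31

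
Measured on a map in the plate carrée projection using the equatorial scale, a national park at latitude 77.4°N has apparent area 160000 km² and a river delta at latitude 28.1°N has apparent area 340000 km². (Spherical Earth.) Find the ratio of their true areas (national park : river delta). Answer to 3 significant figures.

0.116

Plate carrée has h = 1 and k = sec φ, giving areal scale sec φ; true area = (apparent area) · cos φ.
True area of national park: 160000 × cos(77.4°) = 160000 × 0.2181 = 34900 km².
True area of river delta: 340000 × cos(28.1°) = 340000 × 0.8821 = 299900 km².
Ratio = 34900 / 299900 ≈ 0.116.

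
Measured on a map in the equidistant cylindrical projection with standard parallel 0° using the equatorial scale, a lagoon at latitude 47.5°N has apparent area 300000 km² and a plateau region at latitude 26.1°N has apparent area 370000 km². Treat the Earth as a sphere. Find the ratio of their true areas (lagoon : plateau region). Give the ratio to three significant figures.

0.610

On the plate carrée, areal scale = h·k = 1 × sec φ, so true area = apparent × cos φ.
True area of lagoon: 300000 × cos(47.5°) = 300000 × 0.6756 = 202700 km².
True area of plateau region: 370000 × cos(26.1°) = 370000 × 0.8980 = 332300 km².
Ratio = 202700 / 332300 ≈ 0.610.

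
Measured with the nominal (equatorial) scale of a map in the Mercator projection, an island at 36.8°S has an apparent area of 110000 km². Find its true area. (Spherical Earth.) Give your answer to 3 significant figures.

For Mercator, h = k = sec φ (a conformal cylindrical projection has a single point scale, 1/cos φ).
Areal scale = k² = sec²φ = 1/cos²(36.8°) = 1/0.8007² = 1.560.
True area = apparent / (areal scale) = 110000 / 1.560 ≈ 70500 km².

70500 km²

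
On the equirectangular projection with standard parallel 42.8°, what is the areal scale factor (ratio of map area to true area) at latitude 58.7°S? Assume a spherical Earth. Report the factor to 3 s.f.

1.41

In the equirectangular projection with standard parallel φ₀ = 42.8° (x = Rλ cos φ₀, y = Rφ), meridians are true-scale (h = 1) and the parallel scale is k = cos φ₀ / cos φ.
Areal scale = h·k = 1 × cos φ₀ / cos φ; at 58.7°, h = 1.000, k = 1.412, so h·k = 1.412.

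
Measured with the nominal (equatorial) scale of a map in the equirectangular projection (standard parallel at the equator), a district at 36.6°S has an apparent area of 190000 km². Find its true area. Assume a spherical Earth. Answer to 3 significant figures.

153000 km²

For the equirectangular projection with φ₀ = 0 (plate carrée), h = 1 along meridians and k = sec φ along parallels.
Areal scale = h·k = 1 × sec φ; at 36.6°, h = 1.000, k = 1.246, so h·k = 1.246.
True area = apparent / (areal scale) = 190000 / 1.246 ≈ 153000 km².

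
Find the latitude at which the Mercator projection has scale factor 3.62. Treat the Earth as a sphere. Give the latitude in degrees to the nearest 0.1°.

Mercator scale is k = sec φ = 1/cos φ.
1/cos φ = 3.62  ⇒  cos φ = 0.2762  ⇒  φ = arccos(0.2762) ≈ 74.0°.

74.0°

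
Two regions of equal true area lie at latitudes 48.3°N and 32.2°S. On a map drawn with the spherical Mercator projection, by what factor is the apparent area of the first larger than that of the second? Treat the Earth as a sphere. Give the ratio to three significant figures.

1.62

On Mercator, area is exaggerated by sec²φ = 1/cos²φ.
At 48.3°: sec²(48.3°) = 1/0.6652² = 2.260.
At 32.2°: sec²(32.2°) = 1/0.8462² = 1.397.
Ratio = 2.260/1.397 = cos²(32.2°)/cos²(48.3°) ≈ 1.62.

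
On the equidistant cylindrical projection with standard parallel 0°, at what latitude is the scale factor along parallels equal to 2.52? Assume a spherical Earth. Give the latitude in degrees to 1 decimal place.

Plate carrée: h = 1, k = sec φ along parallels.
sec φ = 2.52  ⇒  cos φ = 0.3968  ⇒  φ ≈ 66.6°.

66.6°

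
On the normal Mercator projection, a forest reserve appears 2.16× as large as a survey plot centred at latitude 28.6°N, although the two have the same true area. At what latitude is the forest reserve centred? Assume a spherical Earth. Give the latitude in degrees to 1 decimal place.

53.3°

For equal true areas on Mercator, apparent areas scale as sec²φ, so the ratio is cos²φ₂ / cos²φ₁.
cos²φ₂ / cos²φ₁ = 2.16  ⇒  cos φ₁ = cos 28.6° / √2.16 = 0.8780/1.470 = 0.5974.
φ₁ = arccos(0.5974) ≈ 53.3°.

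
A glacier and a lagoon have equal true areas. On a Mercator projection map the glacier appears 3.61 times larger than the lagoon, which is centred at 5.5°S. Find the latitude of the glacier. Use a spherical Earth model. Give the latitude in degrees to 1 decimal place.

Mercator areal scale is sec²φ, so apparent-area ratio = sec²φ₁ / sec²φ₂ = cos²φ₂ / cos²φ₁.
cos²φ₂ / cos²φ₁ = 3.61  ⇒  cos φ₁ = cos 5.5° / √3.61 = 0.9954/1.900 = 0.5239.
φ₁ = arccos(0.5239) ≈ 58.4°.

58.4°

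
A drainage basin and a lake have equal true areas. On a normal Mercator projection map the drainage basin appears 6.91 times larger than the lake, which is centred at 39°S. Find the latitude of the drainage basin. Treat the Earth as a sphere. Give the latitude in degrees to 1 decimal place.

On Mercator, (apparent₁)/(apparent₂) = sec²φ₁ / sec²φ₂ when true areas are equal.
cos²φ₂ / cos²φ₁ = 6.91  ⇒  cos φ₁ = cos 39° / √6.91 = 0.7771/2.629 = 0.2956.
φ₁ = arccos(0.2956) ≈ 72.8°.

72.8°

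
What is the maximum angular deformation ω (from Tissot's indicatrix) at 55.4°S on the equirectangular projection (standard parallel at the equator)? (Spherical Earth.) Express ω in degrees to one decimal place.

32.0°

In the plate carrée (x = Rλ, y = Rφ), meridians are true-scale (h = 1) and parallels are stretched by k = sec φ.
At 55.4°: h = 1.000, k = 1.761; principal scales a = 1.761, b = 1.000.
sin(ω/2) = (a − b)/(a + b) = 0.7610/2.761 = 0.2756, so ω = 2 arcsin(0.2756) ≈ 32.0°.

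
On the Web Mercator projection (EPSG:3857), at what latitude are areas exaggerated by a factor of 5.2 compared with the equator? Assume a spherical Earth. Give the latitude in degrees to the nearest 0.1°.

64.0°

Mercator areal scale is sec²φ.
sec²φ = 5.2  ⇒  cos²φ = 0.1923  ⇒  cos φ = 0.4385.
φ = arccos(0.4385) ≈ 64.0°.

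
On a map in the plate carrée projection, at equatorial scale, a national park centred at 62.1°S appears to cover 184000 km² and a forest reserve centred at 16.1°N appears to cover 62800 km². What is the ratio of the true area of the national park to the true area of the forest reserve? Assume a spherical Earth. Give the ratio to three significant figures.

Plate carrée has h = 1 and k = sec φ, giving areal scale sec φ; true area = (apparent area) · cos φ.
True area of national park: 184000 × cos(62.1°) = 184000 × 0.4679 = 86100 km².
True area of forest reserve: 62800 × cos(16.1°) = 62800 × 0.9608 = 60340 km².
Ratio = 86100 / 60340 ≈ 1.43.

1.43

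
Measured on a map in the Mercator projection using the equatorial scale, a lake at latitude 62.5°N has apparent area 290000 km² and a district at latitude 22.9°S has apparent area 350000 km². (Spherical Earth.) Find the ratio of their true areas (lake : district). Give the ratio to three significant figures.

0.208

On Mercator the areal scale is sec²φ, so true area = apparent × cos²φ.
True area of lake: 290000 × cos²(62.5°) = 290000 × 0.2132 = 61830 km².
True area of district: 350000 × cos²(22.9°) = 350000 × 0.8486 = 297000 km².
Ratio = 61830 / 297000 ≈ 0.208.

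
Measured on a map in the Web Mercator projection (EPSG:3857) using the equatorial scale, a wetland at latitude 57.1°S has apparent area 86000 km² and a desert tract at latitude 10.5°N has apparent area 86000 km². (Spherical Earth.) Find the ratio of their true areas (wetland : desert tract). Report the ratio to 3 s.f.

0.305

Since Mercator area scale is 1/cos²φ, the true area equals the apparent area multiplied by cos²φ.
True area of wetland: 86000 × cos²(57.1°) = 86000 × 0.2950 = 25370 km².
True area of desert tract: 86000 × cos²(10.5°) = 86000 × 0.9668 = 83140 km².
Ratio = 25370 / 83140 ≈ 0.305.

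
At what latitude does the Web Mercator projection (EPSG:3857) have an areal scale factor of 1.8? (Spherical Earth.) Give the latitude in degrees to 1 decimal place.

41.8°

Mercator areal scale is sec²φ.
sec²φ = 1.8  ⇒  cos²φ = 0.5556  ⇒  cos φ = 0.7454.
φ = arccos(0.7454) ≈ 41.8°.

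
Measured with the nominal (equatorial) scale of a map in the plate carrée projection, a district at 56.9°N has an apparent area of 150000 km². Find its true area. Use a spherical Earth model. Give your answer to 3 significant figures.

81900 km²

For the equirectangular projection with φ₀ = 0 (plate carrée), h = 1 along meridians and k = sec φ along parallels.
Areal scale = h·k = 1 × sec φ; at 56.9°, h = 1.000, k = 1.831, so h·k = 1.831.
True area = apparent / (areal scale) = 150000 / 1.831 ≈ 81900 km².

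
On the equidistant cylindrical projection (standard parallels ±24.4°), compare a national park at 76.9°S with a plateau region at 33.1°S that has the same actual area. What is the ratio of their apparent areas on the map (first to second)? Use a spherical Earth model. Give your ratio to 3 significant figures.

3.70

In the equirectangular projection with standard parallel φ₀ = 24.4° (x = Rλ cos φ₀, y = Rφ), meridians are true-scale (h = 1) and the parallel scale is k = cos φ₀ / cos φ.
Areal scale at 76.9°: h·k = 1.000 × 4.018 = 4.018.
Areal scale at 33.1°: h·k = 1.000 × 1.087 = 1.087.
Ratio = 4.018/1.087 ≈ 3.70.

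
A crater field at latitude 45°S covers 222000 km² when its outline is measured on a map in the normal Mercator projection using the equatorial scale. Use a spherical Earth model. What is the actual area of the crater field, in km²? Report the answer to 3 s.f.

111000 km²

Mercator is conformal, so the point scale is isotropic: h = k = sec φ = 1/cos φ.
Areal scale = k² = sec²φ = 1/cos²(45°) = 1/0.7071² = 2.000.
True area = apparent / (areal scale) = 222000 / 2.000 ≈ 111000 km².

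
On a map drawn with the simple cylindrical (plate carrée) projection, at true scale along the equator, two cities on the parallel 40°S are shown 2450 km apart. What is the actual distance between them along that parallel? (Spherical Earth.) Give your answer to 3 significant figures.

Plate carrée maps x = Rλ, y = Rφ. The meridian scale is h = 1 and the parallel scale is k = 1/cos φ = sec φ.
Along the parallel at 40°, map distances are exaggerated by k = sec 40° = 1.305.
True distance = 2450 / 1.305 = 2450 × cos 40° ≈ 1880 km.

1880 km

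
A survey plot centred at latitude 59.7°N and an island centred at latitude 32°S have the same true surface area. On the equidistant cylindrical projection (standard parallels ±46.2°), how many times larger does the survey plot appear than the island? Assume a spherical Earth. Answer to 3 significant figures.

1.68

With standard parallel φ₀ = 46.2°, the equirectangular projection gives x = Rλ cos φ₀, y = Rφ, so h = 1 and k = cos 46.2° / cos φ.
Areal scale at 59.7°: h·k = 1.000 × 1.372 = 1.372.
Areal scale at 32°: h·k = 1.000 × 0.8162 = 0.8162.
Ratio = 1.372/0.8162 ≈ 1.68.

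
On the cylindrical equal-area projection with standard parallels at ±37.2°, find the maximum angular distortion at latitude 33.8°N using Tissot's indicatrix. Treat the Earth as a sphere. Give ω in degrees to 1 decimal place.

A cylindrical equal-area projection with standard parallel φ₀ has meridian scale h = cos φ / cos φ₀ and parallel scale k = cos φ₀ / cos φ (so areas are preserved, h·k = 1).
At 33.8°: h = 1.043, k = 0.9585; principal scales a = 1.043, b = 0.9585.
sin(ω/2) = (a − b)/(a + b) = 0.08472/2.002 = 0.04232, so ω = 2 arcsin(0.04232) ≈ 4.9°.

4.9°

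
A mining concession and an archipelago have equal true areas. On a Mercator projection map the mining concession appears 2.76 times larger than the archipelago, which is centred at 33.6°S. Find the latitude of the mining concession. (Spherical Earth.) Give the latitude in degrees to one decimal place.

59.9°

On Mercator, (apparent₁)/(apparent₂) = sec²φ₁ / sec²φ₂ when true areas are equal.
cos²φ₂ / cos²φ₁ = 2.76  ⇒  cos φ₁ = cos 33.6° / √2.76 = 0.8329/1.661 = 0.5014.
φ₁ = arccos(0.5014) ≈ 59.9°.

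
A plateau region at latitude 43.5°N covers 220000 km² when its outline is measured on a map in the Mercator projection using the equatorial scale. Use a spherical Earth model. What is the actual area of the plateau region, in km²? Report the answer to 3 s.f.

The Mercator projection is conformal; its linear scale factor is the same in every direction and equals sec φ = 1/cos φ.
Areal scale = k² = sec²φ = 1/cos²(43.5°) = 1/0.7254² = 1.901.
True area = apparent / (areal scale) = 220000 / 1.901 ≈ 116000 km².

116000 km²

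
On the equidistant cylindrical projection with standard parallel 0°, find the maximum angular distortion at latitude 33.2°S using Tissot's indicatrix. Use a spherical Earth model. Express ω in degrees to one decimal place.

10.2°

For the equirectangular projection with φ₀ = 0 (plate carrée), h = 1 along meridians and k = sec φ along parallels.
At 33.2°: h = 1.000, k = 1.195; principal scales a = 1.195, b = 1.000.
sin(ω/2) = (a − b)/(a + b) = 0.1951/2.195 = 0.08887, so ω = 2 arcsin(0.08887) ≈ 10.2°.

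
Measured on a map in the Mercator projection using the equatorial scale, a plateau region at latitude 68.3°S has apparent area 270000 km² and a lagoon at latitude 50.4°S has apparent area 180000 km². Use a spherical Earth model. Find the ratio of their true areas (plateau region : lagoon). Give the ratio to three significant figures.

0.505

Since Mercator area scale is 1/cos²φ, the true area equals the apparent area multiplied by cos²φ.
True area of plateau region: 270000 × cos²(68.3°) = 270000 × 0.1367 = 36910 km².
True area of lagoon: 180000 × cos²(50.4°) = 180000 × 0.4063 = 73140 km².
Ratio = 36910 / 73140 ≈ 0.505.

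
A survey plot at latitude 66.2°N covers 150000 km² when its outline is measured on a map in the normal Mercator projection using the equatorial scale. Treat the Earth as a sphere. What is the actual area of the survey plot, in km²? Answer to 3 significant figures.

Mercator is conformal, so the point scale is isotropic: h = k = sec φ = 1/cos φ.
Areal scale = k² = sec²φ = 1/cos²(66.2°) = 1/0.4035² = 6.141.
True area = apparent / (areal scale) = 150000 / 6.141 ≈ 24400 km².

24400 km²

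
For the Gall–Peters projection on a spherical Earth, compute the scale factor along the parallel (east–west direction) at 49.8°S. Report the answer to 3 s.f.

1.10

The Gall–Peters projection is cylindrical equal-area with φ₀ = 45°. Cylindrical equal-area (φ₀ = 45°): h = cos φ / cos 45° along meridians, k = cos 45° / cos φ along parallels; h·k = 1.
k = cos 45° / cos 49.8° = 0.7071/0.6455 = 1.096.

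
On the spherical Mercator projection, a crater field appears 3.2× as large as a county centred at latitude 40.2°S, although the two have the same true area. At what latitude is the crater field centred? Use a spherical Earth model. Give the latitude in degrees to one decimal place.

Mercator areal scale is sec²φ, so apparent-area ratio = sec²φ₁ / sec²φ₂ = cos²φ₂ / cos²φ₁.
cos²φ₂ / cos²φ₁ = 3.2  ⇒  cos φ₁ = cos 40.2° / √3.2 = 0.7638/1.789 = 0.4270.
φ₁ = arccos(0.4270) ≈ 64.7°.

64.7°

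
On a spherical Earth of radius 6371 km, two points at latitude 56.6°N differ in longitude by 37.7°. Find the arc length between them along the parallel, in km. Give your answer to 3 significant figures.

Arc length along a parallel = R cos φ · Δλ (with Δλ in radians).
= 6371 × cos 56.6° × (37.7° × π/180) = 6371 × 0.5505 × 0.6580 ≈ 2310 km.

2310 km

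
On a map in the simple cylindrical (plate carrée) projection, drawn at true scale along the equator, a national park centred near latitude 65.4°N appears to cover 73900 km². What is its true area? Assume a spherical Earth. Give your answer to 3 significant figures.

30800 km²

For the equirectangular projection with φ₀ = 0 (plate carrée), h = 1 along meridians and k = sec φ along parallels.
Areal scale = h·k = 1 × sec φ; at 65.4°, h = 1.000, k = 2.402, so h·k = 2.402.
True area = apparent / (areal scale) = 73900 / 2.402 ≈ 30800 km².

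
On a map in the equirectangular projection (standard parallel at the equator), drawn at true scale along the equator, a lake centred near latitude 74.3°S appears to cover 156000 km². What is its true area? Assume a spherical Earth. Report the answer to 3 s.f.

Plate carrée maps x = Rλ, y = Rφ. The meridian scale is h = 1 and the parallel scale is k = 1/cos φ = sec φ.
Areal scale = h·k = 1 × sec φ; at 74.3°, h = 1.000, k = 3.695, so h·k = 3.695.
True area = apparent / (areal scale) = 156000 / 3.695 ≈ 42200 km².

42200 km²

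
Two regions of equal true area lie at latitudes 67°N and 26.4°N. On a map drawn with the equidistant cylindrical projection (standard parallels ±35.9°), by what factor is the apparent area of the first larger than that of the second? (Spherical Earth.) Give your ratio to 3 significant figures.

In the equirectangular projection with standard parallel φ₀ = 35.9° (x = Rλ cos φ₀, y = Rφ), meridians are true-scale (h = 1) and the parallel scale is k = cos φ₀ / cos φ.
Areal scale at 67°: h·k = 1.000 × 2.073 = 2.073.
Areal scale at 26.4°: h·k = 1.000 × 0.9044 = 0.9044.
Ratio = 2.073/0.9044 ≈ 2.29.

2.29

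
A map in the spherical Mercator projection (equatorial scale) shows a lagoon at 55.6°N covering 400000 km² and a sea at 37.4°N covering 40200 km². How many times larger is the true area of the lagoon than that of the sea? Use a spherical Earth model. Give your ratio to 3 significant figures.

5.03

On Mercator the areal scale is sec²φ, so true area = apparent × cos²φ.
True area of lagoon: 400000 × cos²(55.6°) = 400000 × 0.3192 = 127700 km².
True area of sea: 40200 × cos²(37.4°) = 40200 × 0.6311 = 25370 km².
Ratio = 127700 / 25370 ≈ 5.03.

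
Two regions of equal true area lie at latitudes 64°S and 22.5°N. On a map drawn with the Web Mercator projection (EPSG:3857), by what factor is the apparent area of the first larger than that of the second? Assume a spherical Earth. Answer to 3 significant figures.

Mercator areal scale is sec²φ.
At 64°: sec²(64°) = 1/0.4384² = 5.204.
At 22.5°: sec²(22.5°) = 1/0.9239² = 1.172.
Ratio = 5.204/1.172 = cos²(22.5°)/cos²(64°) ≈ 4.44.

4.44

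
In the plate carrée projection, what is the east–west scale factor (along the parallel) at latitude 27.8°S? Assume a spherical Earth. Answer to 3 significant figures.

For the equirectangular projection with φ₀ = 0 (plate carrée), h = 1 along meridians and k = sec φ along parallels.
k = 1/cos 27.8° = 1/0.8846 = 1.130.

1.13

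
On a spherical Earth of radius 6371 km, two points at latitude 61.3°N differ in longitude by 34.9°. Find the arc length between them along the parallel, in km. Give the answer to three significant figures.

1860 km

Arc length along a parallel = R cos φ · Δλ (with Δλ in radians).
= 6371 × cos 61.3° × (34.9° × π/180) = 6371 × 0.4802 × 0.6091 ≈ 1860 km.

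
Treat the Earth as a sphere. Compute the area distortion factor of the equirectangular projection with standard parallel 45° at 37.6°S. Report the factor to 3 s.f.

0.892

The equidistant cylindrical projection with φ₀ = 45° has h = 1 (meridians true) and k = cos φ₀ / cos φ along parallels.
Areal scale = h·k = 1 × cos φ₀ / cos φ; at 37.6°, h = 1.000, k = 0.8925, so h·k = 0.8925.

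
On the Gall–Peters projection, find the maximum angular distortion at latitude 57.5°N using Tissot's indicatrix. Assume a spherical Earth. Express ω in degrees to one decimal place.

Gall–Peters is a cylindrical equal-area projection with standard parallels at ±45°. Cylindrical equal-area (φ₀ = 45°): h = cos φ / cos 45° along meridians, k = cos 45° / cos φ along parallels; h·k = 1.
At 57.5°: h = 0.7599, k = 1.316; principal scales a = 1.316, b = 0.7599.
sin(ω/2) = (a − b)/(a + b) = 0.5562/2.076 = 0.2679, so ω = 2 arcsin(0.2679) ≈ 31.1°.

31.1°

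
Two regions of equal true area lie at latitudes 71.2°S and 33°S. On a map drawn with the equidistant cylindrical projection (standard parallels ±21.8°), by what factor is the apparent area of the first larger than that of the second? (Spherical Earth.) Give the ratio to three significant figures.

With standard parallel φ₀ = 21.8°, the equirectangular projection gives x = Rλ cos φ₀, y = Rφ, so h = 1 and k = cos 21.8° / cos φ.
Areal scale at 71.2°: h·k = 1.000 × 2.881 = 2.881.
Areal scale at 33°: h·k = 1.000 × 1.107 = 1.107.
Ratio = 2.881/1.107 ≈ 2.60.

2.60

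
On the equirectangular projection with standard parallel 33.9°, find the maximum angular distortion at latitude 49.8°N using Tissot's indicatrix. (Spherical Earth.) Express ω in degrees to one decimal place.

With standard parallel φ₀ = 33.9°, the equirectangular projection gives x = Rλ cos φ₀, y = Rφ, so h = 1 and k = cos 33.9° / cos φ.
At 49.8°: h = 1.000, k = 1.286; principal scales a = 1.286, b = 1.000.
sin(ω/2) = (a − b)/(a + b) = 0.2859/2.286 = 0.1251, so ω = 2 arcsin(0.1251) ≈ 14.4°.

14.4°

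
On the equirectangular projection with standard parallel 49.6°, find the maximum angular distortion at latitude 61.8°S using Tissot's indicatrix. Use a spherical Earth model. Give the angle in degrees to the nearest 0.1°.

18.0°

With standard parallel φ₀ = 49.6°, the equirectangular projection gives x = Rλ cos φ₀, y = Rφ, so h = 1 and k = cos 49.6° / cos φ.
At 61.8°: h = 1.000, k = 1.372; principal scales a = 1.372, b = 1.000.
sin(ω/2) = (a − b)/(a + b) = 0.3715/2.372 = 0.1567, so ω = 2 arcsin(0.1567) ≈ 18.0°.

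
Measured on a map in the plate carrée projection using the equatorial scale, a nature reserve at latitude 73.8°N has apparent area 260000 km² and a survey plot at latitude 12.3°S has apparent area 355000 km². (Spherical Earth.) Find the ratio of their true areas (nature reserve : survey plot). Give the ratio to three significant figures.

0.209

Plate carrée has h = 1 and k = sec φ, giving areal scale sec φ; true area = (apparent area) · cos φ.
True area of nature reserve: 260000 × cos(73.8°) = 260000 × 0.2790 = 72540 km².
True area of survey plot: 355000 × cos(12.3°) = 355000 × 0.9770 = 346900 km².
Ratio = 72540 / 346900 ≈ 0.209.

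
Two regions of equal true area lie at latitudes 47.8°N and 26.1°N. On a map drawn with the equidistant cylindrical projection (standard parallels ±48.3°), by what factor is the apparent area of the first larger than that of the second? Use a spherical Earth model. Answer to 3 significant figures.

1.34

The equidistant cylindrical projection with φ₀ = 48.3° has h = 1 (meridians true) and k = cos φ₀ / cos φ along parallels.
Areal scale at 47.8°: h·k = 1.000 × 0.9903 = 0.9903.
Areal scale at 26.1°: h·k = 1.000 × 0.7408 = 0.7408.
Ratio = 0.9903/0.7408 ≈ 1.34.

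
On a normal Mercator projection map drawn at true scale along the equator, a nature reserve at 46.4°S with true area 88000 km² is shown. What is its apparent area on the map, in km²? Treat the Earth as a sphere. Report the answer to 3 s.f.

185000 km²

For Mercator, h = k = sec φ (a conformal cylindrical projection has a single point scale, 1/cos φ).
Areal scale = k² = sec²φ = 1/cos²(46.4°) = 1/0.6896² = 2.103.
Apparent area = 88000 × 2.103 ≈ 185000 km².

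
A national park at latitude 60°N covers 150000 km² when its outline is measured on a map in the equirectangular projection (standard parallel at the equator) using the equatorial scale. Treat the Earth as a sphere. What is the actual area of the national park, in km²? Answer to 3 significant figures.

In the plate carrée (x = Rλ, y = Rφ), meridians are true-scale (h = 1) and parallels are stretched by k = sec φ.
Areal scale = h·k = 1 × sec φ; at 60°, h = 1.000, k = 2.000, so h·k = 2.000.
True area = apparent / (areal scale) = 150000 / 2.000 ≈ 75000 km².

75000 km²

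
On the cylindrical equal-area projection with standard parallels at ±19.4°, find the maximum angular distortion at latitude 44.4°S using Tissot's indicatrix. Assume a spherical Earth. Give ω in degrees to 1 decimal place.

31.4°

Cylindrical equal-area (φ₀ = 19.4°): h = cos φ / cos 19.4° along meridians, k = cos 19.4° / cos φ along parallels; h·k = 1.
At 44.4°: h = 0.7575, k = 1.320; principal scales a = 1.320, b = 0.7575.
sin(ω/2) = (a − b)/(a + b) = 0.5627/2.078 = 0.2708, so ω = 2 arcsin(0.2708) ≈ 31.4°.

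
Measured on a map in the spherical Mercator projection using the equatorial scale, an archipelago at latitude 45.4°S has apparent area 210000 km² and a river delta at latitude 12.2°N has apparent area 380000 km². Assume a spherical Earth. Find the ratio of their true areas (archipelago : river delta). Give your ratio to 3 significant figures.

On Mercator the areal scale is sec²φ, so true area = apparent × cos²φ.
True area of archipelago: 210000 × cos²(45.4°) = 210000 × 0.4930 = 103500 km².
True area of river delta: 380000 × cos²(12.2°) = 380000 × 0.9553 = 363000 km².
Ratio = 103500 / 363000 ≈ 0.285.

0.285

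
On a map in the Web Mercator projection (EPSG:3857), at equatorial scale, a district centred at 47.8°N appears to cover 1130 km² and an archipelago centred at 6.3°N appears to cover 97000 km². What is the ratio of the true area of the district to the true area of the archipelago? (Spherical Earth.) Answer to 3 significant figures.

0.00532

On Mercator the areal scale is sec²φ, so true area = apparent × cos²φ.
True area of district: 1130 × cos²(47.8°) = 1130 × 0.4512 = 509.9 km².
True area of archipelago: 97000 × cos²(6.3°) = 97000 × 0.9880 = 95830 km².
Ratio = 509.9 / 95830 ≈ 0.00532.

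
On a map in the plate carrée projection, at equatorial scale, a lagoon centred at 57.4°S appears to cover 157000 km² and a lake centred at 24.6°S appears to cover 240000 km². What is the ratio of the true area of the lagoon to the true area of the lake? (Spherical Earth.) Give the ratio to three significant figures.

On the plate carrée, areal scale = h·k = 1 × sec φ, so true area = apparent × cos φ.
True area of lagoon: 157000 × cos(57.4°) = 157000 × 0.5388 = 84590 km².
True area of lake: 240000 × cos(24.6°) = 240000 × 0.9092 = 218200 km².
Ratio = 84590 / 218200 ≈ 0.388.

0.388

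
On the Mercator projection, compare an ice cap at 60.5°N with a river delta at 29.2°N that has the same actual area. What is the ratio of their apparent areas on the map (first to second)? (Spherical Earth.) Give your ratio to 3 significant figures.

On Mercator, area is exaggerated by sec²φ = 1/cos²φ.
At 60.5°: sec²(60.5°) = 1/0.4924² = 4.124.
At 29.2°: sec²(29.2°) = 1/0.8729² = 1.312.
Ratio = 4.124/1.312 = cos²(29.2°)/cos²(60.5°) ≈ 3.14.

3.14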